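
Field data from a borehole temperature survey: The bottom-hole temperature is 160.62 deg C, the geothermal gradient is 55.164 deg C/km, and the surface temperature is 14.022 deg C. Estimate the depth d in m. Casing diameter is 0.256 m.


d = (T_d - T_surf) / grad * 1000
d = (160.62 - 14.022) / 55.164 * 1000
d = 2657.5 m


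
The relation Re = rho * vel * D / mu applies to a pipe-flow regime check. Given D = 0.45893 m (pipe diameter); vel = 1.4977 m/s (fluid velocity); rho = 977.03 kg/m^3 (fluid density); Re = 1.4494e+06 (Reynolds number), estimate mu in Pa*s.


mu = rho * vel * D / Re
mu = 977.03 * 1.4977 * 0.45893 / 1.4494e+06
mu = 0.00046333 Pa*s


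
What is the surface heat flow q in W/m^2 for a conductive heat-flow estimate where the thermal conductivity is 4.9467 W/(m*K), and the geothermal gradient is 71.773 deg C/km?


q = k * grad / 1000
q = 4.9467 * 71.773 / 1000
q = 0.35504 W/m^2


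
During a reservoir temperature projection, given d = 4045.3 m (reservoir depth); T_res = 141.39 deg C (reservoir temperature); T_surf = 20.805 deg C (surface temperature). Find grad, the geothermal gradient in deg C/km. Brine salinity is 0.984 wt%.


grad = (T_res - T_surf) / d * 1000
grad = (141.39 - 20.805) / 4045.3 * 1000
grad = 29.809 deg C/km


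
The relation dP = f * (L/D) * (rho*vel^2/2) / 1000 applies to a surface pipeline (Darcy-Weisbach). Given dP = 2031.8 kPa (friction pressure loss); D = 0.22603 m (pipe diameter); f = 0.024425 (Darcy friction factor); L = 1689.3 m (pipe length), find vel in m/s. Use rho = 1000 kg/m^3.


vel = sqrt(dP*1000*2*D / (f*L*rho))
vel = sqrt(2031.8*1000*2*0.22603 / (0.024425*1689.3*1000))
vel = 4.7181 m/s


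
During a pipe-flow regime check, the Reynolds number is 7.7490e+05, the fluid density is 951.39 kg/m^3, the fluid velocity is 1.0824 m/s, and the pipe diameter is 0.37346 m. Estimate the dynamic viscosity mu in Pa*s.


mu = rho * vel * D / Re
mu = 951.39 * 1.0824 * 0.37346 / 7.7490e+05
mu = 0.00049630 Pa*s


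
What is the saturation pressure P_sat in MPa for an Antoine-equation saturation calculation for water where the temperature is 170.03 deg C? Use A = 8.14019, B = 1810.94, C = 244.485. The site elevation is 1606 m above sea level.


P_sat = 10^(A - B/(C + T)) / 760 * 0.101325
P_sat = 10^(8.14019 - 1810.94/(244.485 + 170.03)) / 760 * 0.101325
P_sat = 0.78755 MPa


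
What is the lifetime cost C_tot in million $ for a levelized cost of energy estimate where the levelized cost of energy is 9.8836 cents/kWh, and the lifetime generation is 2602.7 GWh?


C_tot = LCOE / 100 * E_tot
C_tot = 9.8836 / 100 * 2602.7
C_tot = 257.24 million $


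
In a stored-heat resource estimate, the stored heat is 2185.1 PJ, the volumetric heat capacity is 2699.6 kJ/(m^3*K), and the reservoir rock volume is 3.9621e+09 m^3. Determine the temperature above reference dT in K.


dT = Q_s * 1e12 / (Vr * rhoc)
dT = 2185.1 * 1e12 / (3.9621e+09 * 2699.6)
dT = 204.29 K


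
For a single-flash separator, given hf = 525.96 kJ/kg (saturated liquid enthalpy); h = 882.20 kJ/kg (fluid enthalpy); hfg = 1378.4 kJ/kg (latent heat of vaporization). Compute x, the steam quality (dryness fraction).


x = (h - hf) / hfg
x = (882.20 - 525.96) / 1378.4
x = 0.25844


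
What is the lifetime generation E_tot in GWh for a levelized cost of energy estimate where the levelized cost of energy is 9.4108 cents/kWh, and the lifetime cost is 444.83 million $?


E_tot = C_tot / LCOE * 100
E_tot = 444.83 / 9.4108 * 100
E_tot = 4726.8 GWh


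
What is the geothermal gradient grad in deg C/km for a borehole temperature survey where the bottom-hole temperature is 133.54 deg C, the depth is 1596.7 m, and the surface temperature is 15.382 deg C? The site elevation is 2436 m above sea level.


grad = (T_d - T_surf) / d * 1000
grad = (133.54 - 15.382) / 1596.7 * 1000
grad = 74.001 deg C/km


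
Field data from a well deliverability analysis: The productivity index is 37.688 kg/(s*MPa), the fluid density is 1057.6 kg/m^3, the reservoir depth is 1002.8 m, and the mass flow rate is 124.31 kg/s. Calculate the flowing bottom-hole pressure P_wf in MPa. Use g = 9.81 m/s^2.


Step 1: P_i = rho*g*h/1e6 = 1057.6*9.81*1002.8/1e6 = 10.40411 MPa
Step 2: P_wf = P_i - mdot/PI = 10.40411 - 124.31/37.688 = 7.1057 MPa
P_wf = 7.1057 MPa


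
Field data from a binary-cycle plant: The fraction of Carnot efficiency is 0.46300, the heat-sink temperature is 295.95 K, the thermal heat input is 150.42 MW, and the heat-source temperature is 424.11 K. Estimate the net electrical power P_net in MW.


Step 1: eta = (1 - Tc/Th)*f = (1 - 295.95/424.11)*0.463 = 0.1399120
Step 2: P_net = eta * Q_in = 0.1399120 * 150.42 = 21.046 MW
P_net = 21.046 MW


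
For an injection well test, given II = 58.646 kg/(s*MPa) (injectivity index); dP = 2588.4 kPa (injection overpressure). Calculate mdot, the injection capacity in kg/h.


mdot = II * dP / 1000
mdot = 58.646 * 2588.4 / 1000
mdot = 151.7993 kg/s
Convert: 151.7993 kg/s * 3600.0 = 5.4648e+05 kg/h
mdot = 5.4648e+05 kg/h


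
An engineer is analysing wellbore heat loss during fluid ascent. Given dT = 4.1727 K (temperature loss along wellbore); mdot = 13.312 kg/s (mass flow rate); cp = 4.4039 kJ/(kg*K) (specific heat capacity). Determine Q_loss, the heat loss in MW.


Q_loss = mdot * cp * dT
Q_loss = 13.312 * 4.4039 * 4.1727
Q_loss = 244.6234 kW
Convert: 244.6234 kW * 0.001 = 0.24462 MW
Q_loss = 0.24462 MW


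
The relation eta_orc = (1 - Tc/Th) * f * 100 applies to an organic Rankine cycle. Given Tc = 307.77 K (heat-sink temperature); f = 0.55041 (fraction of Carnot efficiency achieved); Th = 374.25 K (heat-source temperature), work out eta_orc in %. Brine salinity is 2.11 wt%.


eta_orc = (1 - Tc/Th) * f * 100
eta_orc = (1 - 307.77/374.25) * 0.55041 * 100
eta_orc = 9.7772 %


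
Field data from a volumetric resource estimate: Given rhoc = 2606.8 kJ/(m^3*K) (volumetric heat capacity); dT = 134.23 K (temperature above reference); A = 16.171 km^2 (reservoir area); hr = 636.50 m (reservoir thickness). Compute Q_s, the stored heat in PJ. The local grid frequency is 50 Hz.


Step 1: Vr = A*1e6*hr = 16.171*1e6*636.5 = 1.029284e+10 m^3
Step 2: Q_s = Vr*rhoc*dT/1e12 = 1.029284e+10*2606.8*134.23/1e12 = 3601.6 PJ
Q_s = 3601.6 PJ


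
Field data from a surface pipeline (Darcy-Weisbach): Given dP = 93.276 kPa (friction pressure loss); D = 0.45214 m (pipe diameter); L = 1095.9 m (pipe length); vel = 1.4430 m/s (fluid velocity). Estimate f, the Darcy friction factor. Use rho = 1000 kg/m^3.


f = dP*1000 / ((L/D)*(rho*vel^2/2))
f = 93.276*1000 / ((1095.9/0.45214)*(1000*1.4430^2/2))
f = 0.036963


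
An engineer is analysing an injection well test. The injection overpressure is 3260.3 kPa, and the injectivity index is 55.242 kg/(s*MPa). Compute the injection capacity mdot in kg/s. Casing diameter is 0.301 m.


mdot = II * dP / 1000
mdot = 55.242 * 3260.3 / 1000
mdot = 180.11 kg/s


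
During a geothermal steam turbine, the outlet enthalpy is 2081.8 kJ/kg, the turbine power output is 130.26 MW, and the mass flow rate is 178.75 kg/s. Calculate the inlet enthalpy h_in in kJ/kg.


h_in = h_out + P * 1000 / mdot
h_in = 2081.8 + 130.26 * 1000 / 178.75
h_in = 2810.5 kJ/kg


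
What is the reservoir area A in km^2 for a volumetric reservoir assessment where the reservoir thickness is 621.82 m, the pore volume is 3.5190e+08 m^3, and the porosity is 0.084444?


A = Vp / (1e6 * hr * phi)
A = 3.5190e+08 / (1e6 * 621.82 * 0.084444)
A = 6.7017 km^2


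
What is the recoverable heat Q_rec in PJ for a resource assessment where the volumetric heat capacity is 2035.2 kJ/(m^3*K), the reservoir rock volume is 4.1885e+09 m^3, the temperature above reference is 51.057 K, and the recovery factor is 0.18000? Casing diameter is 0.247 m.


Step 1: Q_s = Vr*rhoc*dT/1e12 = 4.1885e+09*2035.2*51.057/1e12 = 435.2321 PJ
Step 2: Q_rec = Q_s * RF = 435.2321 * 0.18 = 78.342 PJ
Q_rec = 78.342 PJ


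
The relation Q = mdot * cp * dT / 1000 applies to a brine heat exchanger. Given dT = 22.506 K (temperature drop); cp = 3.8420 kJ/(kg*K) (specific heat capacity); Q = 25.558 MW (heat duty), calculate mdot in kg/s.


mdot = Q * 1000 / (cp * dT)
mdot = 25.558 * 1000 / (3.8420 * 22.506)
mdot = 295.58 kg/s


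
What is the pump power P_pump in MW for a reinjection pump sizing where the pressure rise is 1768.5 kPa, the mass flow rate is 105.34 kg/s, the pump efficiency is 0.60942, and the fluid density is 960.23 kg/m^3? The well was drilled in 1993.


P_pump = mdot * dP / (rho * eta)
P_pump = 105.34 * 1768.5 / (960.23 * 0.60942)
P_pump = 318.3511 kW
Convert: 318.3511 kW * 0.001 = 0.31835 MW
P_pump = 0.31835 MW


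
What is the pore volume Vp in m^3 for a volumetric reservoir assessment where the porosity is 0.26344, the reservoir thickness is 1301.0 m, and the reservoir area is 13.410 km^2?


Vp = A * 1e6 * hr * phi
Vp = 13.410 * 1e6 * 1301.0 * 0.26344
Vp = 4.5961e+09 m^3


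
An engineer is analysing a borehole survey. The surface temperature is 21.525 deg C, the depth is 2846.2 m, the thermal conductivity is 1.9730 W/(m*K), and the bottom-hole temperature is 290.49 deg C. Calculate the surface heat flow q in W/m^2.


Step 1: grad = (T_d - T_surf)/d * 1000 = (290.49 - 21.525)/2846.2 * 1000 = 94.49968 deg C/km
Step 2: q = k * grad / 1000 = 1.973 * 94.49968 / 1000 = 0.18645 W/m^2
q = 0.18645 W/m^2


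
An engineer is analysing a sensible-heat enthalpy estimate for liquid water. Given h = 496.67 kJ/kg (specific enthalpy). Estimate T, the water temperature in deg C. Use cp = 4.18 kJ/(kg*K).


T = h / cp
T = 496.67 / 4.18
T = 118.82 deg C


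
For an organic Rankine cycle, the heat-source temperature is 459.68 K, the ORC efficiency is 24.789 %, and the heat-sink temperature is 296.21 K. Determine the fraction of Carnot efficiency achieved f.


f = (eta_orc/100) / (1 - Tc/Th)
f = (24.789/100) / (1 - 296.21/459.68)
f = 0.69707


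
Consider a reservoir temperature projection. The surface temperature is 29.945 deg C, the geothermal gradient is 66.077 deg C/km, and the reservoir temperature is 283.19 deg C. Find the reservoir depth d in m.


d = (T_res - T_surf) / grad * 1000
d = (283.19 - 29.945) / 66.077 * 1000
d = 3832.6 m


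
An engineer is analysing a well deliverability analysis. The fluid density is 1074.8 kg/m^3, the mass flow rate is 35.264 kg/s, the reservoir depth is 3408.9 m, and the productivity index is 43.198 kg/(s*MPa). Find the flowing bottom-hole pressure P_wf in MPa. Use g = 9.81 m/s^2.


Step 1: P_i = rho*g*h/1e6 = 1074.8*9.81*3408.9/1e6 = 35.94272 MPa
Step 2: P_wf = P_i - mdot/PI = 35.94272 - 35.264/43.198 = 35.126 MPa
P_wf = 35.126 MPa


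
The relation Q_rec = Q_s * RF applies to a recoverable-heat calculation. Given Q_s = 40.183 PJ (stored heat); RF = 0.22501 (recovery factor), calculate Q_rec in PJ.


Q_rec = Q_s * RF
Q_rec = 40.183 * 0.22501
Q_rec = 9.0416 PJ


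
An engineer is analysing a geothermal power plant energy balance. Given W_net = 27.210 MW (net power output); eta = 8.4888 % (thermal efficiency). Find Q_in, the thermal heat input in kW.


Q_in = W_net / (eta / 100)
Q_in = 27.210 / (8.4888 / 100)
Q_in = 320.5400 MW
Convert: 320.5400 MW * 1000.0 = 3.2054e+05 kW
Q_in = 3.2054e+05 kW


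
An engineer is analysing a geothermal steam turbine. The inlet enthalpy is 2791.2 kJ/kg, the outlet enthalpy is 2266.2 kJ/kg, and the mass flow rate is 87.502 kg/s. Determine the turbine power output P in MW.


P = mdot * (h_in - h_out) / 1000
P = 87.502 * (2791.2 - 2266.2) / 1000
P = 45.939 MW


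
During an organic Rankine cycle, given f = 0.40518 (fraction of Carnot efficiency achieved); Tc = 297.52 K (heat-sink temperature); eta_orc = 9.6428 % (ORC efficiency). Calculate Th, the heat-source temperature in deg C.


Th = Tc / (1 - (eta_orc/100)/f)
Th = 297.52 / (1 - (9.6428/100)/0.40518)
Th = 390.4401 K
Convert to deg C: 390.4401 - 273.15 = 117.29 deg C
Th = 117.29 deg C


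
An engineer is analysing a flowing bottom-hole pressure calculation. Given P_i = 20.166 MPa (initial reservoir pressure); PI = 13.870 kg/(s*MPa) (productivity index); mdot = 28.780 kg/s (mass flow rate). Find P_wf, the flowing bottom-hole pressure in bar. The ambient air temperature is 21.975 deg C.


P_wf = P_i - mdot / PI
P_wf = 20.166 - 28.780 / 13.870
P_wf = 18.09102 MPa
Convert: 18.09102 MPa * 10.0 = 180.91 bar
P_wf = 180.91 bar


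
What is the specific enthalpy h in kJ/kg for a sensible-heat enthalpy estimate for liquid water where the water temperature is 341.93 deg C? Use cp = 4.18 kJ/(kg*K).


h = cp * T
h = 4.18 * 341.93
h = 1429.3 kJ/kg


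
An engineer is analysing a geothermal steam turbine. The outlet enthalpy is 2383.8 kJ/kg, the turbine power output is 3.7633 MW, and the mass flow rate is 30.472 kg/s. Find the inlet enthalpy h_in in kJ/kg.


h_in = h_out + P * 1000 / mdot
h_in = 2383.8 + 3.7633 * 1000 / 30.472
h_in = 2507.3 kJ/kg


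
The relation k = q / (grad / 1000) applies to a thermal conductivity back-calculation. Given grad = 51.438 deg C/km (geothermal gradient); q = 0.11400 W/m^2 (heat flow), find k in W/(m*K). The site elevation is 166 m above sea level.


k = q / (grad / 1000)
k = 0.11400 / (51.438 / 1000)
k = 2.2163 W/(m*K)


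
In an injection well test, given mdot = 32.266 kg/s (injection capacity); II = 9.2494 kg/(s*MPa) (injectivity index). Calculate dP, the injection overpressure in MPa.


dP = mdot * 1000 / II
dP = 32.266 * 1000 / 9.2494
dP = 3488.442 kPa
Convert: 3488.442 kPa * 0.001 = 3.4884 MPa
dP = 3.4884 MPa


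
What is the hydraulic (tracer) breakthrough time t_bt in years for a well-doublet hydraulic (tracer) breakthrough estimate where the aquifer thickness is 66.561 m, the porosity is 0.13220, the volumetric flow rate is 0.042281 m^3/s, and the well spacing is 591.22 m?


t_bt = pi * hr * phi * L^2 / (3 * Qv) / (365.25*86400)
t_bt = pi * 66.561 * 0.13220 * 591.22^2 / (3 * 0.042281) / (365.25*86400)
t_bt = 2.4140 years


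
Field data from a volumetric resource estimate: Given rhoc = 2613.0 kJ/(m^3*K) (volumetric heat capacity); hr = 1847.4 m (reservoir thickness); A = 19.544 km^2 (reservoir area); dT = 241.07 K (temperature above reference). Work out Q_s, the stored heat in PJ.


Step 1: Vr = A*1e6*hr = 19.544*1e6*1847.4 = 3.610559e+10 m^3
Step 2: Q_s = Vr*rhoc*dT/1e12 = 3.610559e+10*2613.0*241.07/1e12 = 22743 PJ
Q_s = 22743 PJ


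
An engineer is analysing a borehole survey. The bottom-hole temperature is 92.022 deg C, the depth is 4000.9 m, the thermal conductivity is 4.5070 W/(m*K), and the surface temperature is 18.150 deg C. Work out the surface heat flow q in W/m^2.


Step 1: grad = (T_d - T_surf)/d * 1000 = (92.022 - 18.15)/4000.9 * 1000 = 18.46385 deg C/km
Step 2: q = k * grad / 1000 = 4.507 * 18.46385 / 1000 = 0.083217 W/m^2
q = 0.083217 W/m^2


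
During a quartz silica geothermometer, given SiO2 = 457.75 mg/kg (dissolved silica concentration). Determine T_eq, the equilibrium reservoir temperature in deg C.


T_eq = 1309 / (5.19 - log10(SiO2)) - 273.15
T_eq = 1309 / (5.19 - log10(457.75)) - 273.15
T_eq = 244.37 deg C


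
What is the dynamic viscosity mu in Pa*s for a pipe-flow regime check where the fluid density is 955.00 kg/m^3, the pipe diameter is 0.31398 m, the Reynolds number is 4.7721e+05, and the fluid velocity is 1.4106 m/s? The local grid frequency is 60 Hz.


mu = rho * vel * D / Re
mu = 955.00 * 1.4106 * 0.31398 / 4.7721e+05
mu = 0.00088634 Pa*s


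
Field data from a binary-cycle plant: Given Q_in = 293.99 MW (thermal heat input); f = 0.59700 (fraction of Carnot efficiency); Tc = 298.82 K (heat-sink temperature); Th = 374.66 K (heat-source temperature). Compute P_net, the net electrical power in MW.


Step 1: eta = (1 - Tc/Th)*f = (1 - 298.82/374.66)*0.597 = 0.1208468
Step 2: P_net = eta * Q_in = 0.1208468 * 293.99 = 35.528 MW
P_net = 35.528 MW


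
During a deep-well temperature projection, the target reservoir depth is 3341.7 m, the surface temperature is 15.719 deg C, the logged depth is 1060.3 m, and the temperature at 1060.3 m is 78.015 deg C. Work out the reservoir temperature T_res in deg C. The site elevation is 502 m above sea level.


Step 1: grad = (T_d1 - T_surf)/d1 * 1000 = (78.015 - 15.719)/1060.3 * 1000 = 58.75318 deg C/km
Step 2: T_res = T_surf + grad*d2/1000 = 15.719 + 58.75318*3341.7/1000 = 212.05 deg C
T_res = 212.05 deg C


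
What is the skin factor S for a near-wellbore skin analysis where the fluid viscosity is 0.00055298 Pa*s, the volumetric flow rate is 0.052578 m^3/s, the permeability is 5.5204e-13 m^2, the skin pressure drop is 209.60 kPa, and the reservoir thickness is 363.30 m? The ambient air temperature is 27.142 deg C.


S = dP_s * 1000 * 2*pi*k*hr / (q*mu)
S = 209.60 * 1000 * 2*pi*5.5204e-13*363.30 / (0.052578*0.00055298)
S = 9.0843


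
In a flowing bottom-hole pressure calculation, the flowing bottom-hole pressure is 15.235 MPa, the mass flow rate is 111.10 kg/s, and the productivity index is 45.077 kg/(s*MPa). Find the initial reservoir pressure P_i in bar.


P_i = P_wf + mdot / PI
P_i = 15.235 + 111.10 / 45.077
P_i = 17.69967 MPa
Convert: 17.69967 MPa * 10.0 = 177.00 bar
P_i = 177.00 bar


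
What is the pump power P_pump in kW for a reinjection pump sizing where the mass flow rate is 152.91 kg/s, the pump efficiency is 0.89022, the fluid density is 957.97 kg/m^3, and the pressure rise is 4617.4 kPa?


P_pump = mdot * dP / (rho * eta)
P_pump = 152.91 * 4617.4 / (957.97 * 0.89022)
P_pump = 827.91 kW


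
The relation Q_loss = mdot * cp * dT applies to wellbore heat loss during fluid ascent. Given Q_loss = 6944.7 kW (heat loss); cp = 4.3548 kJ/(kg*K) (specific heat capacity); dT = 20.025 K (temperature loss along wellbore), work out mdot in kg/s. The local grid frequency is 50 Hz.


mdot = Q_loss / (cp * dT)
mdot = 6944.7 / (4.3548 * 20.025)
mdot = 79.637 kg/s


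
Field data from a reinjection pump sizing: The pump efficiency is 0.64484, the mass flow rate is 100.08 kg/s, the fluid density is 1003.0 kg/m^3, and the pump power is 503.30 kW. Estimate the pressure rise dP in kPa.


dP = P_pump * rho * eta / mdot
dP = 503.30 * 1003.0 * 0.64484 / 100.08
dP = 3252.6 kPa


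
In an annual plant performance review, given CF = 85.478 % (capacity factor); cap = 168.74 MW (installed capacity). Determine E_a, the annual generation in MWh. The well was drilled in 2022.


E_a = CF / 100 * cap * 8760
E_a = 85.478 / 100 * 168.74 * 8760
E_a = 1.2635e+06 MWh


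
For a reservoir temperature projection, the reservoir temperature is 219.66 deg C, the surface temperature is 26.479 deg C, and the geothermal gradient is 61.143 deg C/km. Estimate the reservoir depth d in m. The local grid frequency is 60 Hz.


d = (T_res - T_surf) / grad * 1000
d = (219.66 - 26.479) / 61.143 * 1000
d = 3159.5 m


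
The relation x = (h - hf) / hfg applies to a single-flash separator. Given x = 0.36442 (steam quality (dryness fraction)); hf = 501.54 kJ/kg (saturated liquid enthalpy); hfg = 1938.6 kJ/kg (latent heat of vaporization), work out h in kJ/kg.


h = hf + x * hfg
h = 501.54 + 0.36442 * 1938.6
h = 1208.0 kJ/kg


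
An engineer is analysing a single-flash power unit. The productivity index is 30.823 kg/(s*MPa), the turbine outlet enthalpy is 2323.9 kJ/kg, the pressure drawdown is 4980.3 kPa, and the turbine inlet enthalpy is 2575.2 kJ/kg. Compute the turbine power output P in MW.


Step 1: mdot = PI * dP / 1000 = 30.823 * 4980.3 / 1000 = 153.5078 kg/s
Step 2: P = mdot*(h_in - h_out)/1000 = 153.5078*(2575.2 - 2323.9)/1000 = 38.577 MW
P = 38.577 MW


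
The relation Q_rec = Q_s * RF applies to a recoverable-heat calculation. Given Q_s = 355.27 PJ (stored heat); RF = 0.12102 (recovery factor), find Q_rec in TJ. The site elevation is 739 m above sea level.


Q_rec = Q_s * RF
Q_rec = 355.27 * 0.12102
Q_rec = 42.99478 PJ
Convert: 42.99478 PJ * 1000.0 = 42995 TJ
Q_rec = 42995 TJ


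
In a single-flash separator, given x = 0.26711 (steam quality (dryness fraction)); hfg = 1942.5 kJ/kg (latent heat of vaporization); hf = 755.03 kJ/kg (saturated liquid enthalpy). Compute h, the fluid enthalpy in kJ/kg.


h = hf + x * hfg
h = 755.03 + 0.26711 * 1942.5
h = 1273.9 kJ/kg


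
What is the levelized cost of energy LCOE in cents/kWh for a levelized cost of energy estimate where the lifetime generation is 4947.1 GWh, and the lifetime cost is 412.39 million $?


LCOE = C_tot / E_tot * 100
LCOE = 412.39 / 4947.1 * 100
LCOE = 8.3360 cents/kWh


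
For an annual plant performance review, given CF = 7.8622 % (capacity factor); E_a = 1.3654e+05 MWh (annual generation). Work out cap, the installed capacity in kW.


cap = E_a / (CF/100 * 8760)
cap = 1.3654e+05 / (7.8622/100 * 8760)
cap = 198.2493 MW
Convert: 198.2493 MW * 1000.0 = 1.9825e+05 kW
cap = 1.9825e+05 kW


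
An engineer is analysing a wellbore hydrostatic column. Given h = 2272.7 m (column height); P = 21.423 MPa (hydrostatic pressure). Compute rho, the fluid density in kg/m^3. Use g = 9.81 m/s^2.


rho = P * 1e6 / (g * h)
rho = 21.423 * 1e6 / (9.81 * 2272.7)
rho = 960.88 kg/m^3


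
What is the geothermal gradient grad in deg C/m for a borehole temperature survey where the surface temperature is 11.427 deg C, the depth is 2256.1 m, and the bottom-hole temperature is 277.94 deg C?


grad = (T_d - T_surf) / d * 1000
grad = (277.94 - 11.427) / 2256.1 * 1000
grad = 118.1300 deg C/km
Convert: 118.1300 deg C/km * 0.001 = 0.11813 deg C/m
grad = 0.11813 deg C/m


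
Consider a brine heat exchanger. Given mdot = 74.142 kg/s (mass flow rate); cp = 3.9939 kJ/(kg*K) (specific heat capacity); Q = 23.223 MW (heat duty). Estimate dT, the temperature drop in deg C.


dT = Q * 1000 / (mdot * cp)
dT = 23.223 * 1000 / (74.142 * 3.9939)
dT = 78.42542 K
Convert (temperature difference, 1 K = 1 deg C): 78.42542 K = 78.42542 deg C
dT = 78.425 deg C


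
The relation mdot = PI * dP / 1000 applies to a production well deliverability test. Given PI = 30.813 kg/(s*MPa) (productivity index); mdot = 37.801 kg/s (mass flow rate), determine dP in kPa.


dP = mdot * 1000 / PI
dP = 37.801 * 1000 / 30.813
dP = 1226.8 kPa


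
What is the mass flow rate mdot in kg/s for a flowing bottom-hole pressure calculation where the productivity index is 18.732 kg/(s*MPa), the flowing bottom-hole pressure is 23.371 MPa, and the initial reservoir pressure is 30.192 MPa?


mdot = (P_i - P_wf) * PI
mdot = (30.192 - 23.371) * 18.732
mdot = 127.77 kg/s


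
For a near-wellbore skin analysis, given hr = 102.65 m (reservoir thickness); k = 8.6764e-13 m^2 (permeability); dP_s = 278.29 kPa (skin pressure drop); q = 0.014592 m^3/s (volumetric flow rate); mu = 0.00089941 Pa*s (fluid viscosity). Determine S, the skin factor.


S = dP_s * 1000 * 2*pi*k*hr / (q*mu)
S = 278.29 * 1000 * 2*pi*8.6764e-13*102.65 / (0.014592*0.00089941)
S = 11.866


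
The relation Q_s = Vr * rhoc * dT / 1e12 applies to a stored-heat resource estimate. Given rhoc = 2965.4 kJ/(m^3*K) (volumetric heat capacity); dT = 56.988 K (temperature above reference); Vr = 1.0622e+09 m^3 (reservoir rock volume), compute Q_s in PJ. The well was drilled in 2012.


Q_s = Vr * rhoc * dT / 1e12
Q_s = 1.0622e+09 * 2965.4 * 56.988 / 1e12
Q_s = 179.50 PJ


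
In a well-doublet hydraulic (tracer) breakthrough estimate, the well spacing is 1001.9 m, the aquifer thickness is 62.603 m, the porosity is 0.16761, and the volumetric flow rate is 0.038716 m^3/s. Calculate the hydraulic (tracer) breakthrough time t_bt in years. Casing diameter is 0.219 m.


t_bt = pi * hr * phi * L^2 / (3 * Qv) / (365.25*86400)
t_bt = pi * 62.603 * 0.16761 * 1001.9^2 / (3 * 0.038716) / (365.25*86400)
t_bt = 9.0277 years


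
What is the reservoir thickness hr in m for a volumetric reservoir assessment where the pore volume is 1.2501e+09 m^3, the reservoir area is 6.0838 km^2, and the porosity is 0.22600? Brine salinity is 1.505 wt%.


hr = Vp / (A * 1e6 * phi)
hr = 1.2501e+09 / (6.0838 * 1e6 * 0.22600)
hr = 909.20 m


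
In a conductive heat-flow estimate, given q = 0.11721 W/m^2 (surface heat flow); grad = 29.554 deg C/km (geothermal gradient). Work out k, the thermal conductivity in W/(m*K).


k = q * 1000 / grad
k = 0.11721 * 1000 / 29.554
k = 3.9660 W/(m*K)


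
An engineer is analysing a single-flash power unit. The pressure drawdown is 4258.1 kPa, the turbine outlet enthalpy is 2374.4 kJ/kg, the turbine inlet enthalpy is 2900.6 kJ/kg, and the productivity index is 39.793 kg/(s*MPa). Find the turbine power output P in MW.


Step 1: mdot = PI * dP / 1000 = 39.793 * 4258.1 / 1000 = 169.4426 kg/s
Step 2: P = mdot*(h_in - h_out)/1000 = 169.4426*(2900.6 - 2374.4)/1000 = 89.161 MW
P = 89.161 MW


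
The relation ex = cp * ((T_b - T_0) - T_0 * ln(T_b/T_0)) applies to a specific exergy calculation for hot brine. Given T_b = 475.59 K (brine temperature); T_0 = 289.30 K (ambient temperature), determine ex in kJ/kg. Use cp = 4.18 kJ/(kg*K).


ex = cp * ((T_b - T_0) - T_0 * ln(T_b/T_0))
ex = 4.18 * ((475.59 - 289.30) - 289.30 * ln(475.59/289.30))
ex = 177.57 kJ/kg


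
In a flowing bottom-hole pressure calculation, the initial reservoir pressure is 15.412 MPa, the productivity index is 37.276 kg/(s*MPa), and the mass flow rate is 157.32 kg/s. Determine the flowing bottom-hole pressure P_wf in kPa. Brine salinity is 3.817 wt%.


P_wf = P_i - mdot / PI
P_wf = 15.412 - 157.32 / 37.276
P_wf = 11.19159 MPa
Convert: 11.19159 MPa * 1000.0 = 11192 kPa
P_wf = 11192 kPa


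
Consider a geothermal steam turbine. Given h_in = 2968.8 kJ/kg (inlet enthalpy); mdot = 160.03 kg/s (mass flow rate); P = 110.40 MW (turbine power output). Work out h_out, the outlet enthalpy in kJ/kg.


h_out = h_in - P * 1000 / mdot
h_out = 2968.8 - 110.40 * 1000 / 160.03
h_out = 2278.9 kJ/kg


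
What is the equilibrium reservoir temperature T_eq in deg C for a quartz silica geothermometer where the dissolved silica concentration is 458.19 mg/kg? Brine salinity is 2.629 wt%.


T_eq = 1309 / (5.19 - log10(SiO2)) - 273.15
T_eq = 1309 / (5.19 - log10(458.19)) - 273.15
T_eq = 244.46 deg C


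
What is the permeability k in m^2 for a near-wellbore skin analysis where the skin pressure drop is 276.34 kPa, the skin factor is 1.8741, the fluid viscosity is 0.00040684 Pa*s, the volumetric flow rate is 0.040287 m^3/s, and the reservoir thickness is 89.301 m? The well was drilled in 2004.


k = S*q*mu / (2*pi*dP_s*1000*hr)
k = 1.8741*0.040287*0.00040684 / (2*pi*276.34*1000*89.301)
k = 1.9811e-13 m^2


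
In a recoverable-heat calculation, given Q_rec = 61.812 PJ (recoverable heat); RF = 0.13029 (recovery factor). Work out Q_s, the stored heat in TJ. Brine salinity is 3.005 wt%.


Q_s = Q_rec / RF
Q_s = 61.812 / 0.13029
Q_s = 474.4186 PJ
Convert: 474.4186 PJ * 1000.0 = 4.7442e+05 TJ
Q_s = 4.7442e+05 TJ


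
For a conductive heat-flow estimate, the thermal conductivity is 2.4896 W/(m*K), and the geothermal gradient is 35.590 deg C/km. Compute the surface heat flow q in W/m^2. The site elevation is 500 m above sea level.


q = k * grad / 1000
q = 2.4896 * 35.590 / 1000
q = 0.088605 W/m^2


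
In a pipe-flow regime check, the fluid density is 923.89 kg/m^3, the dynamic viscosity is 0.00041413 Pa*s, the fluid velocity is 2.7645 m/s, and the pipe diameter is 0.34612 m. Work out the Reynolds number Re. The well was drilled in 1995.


Re = rho * vel * D / mu
Re = 923.89 * 2.7645 * 0.34612 / 0.00041413
Re = 2.1347e+06


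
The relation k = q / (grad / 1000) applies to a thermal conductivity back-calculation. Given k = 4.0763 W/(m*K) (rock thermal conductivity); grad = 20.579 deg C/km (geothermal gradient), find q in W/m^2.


q = k * grad / 1000
q = 4.0763 * 20.579 / 1000
q = 0.083886 W/m^2


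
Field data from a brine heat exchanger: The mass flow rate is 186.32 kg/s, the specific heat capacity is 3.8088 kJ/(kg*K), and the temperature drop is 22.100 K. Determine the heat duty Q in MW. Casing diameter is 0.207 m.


Q = mdot * cp * dT / 1000
Q = 186.32 * 3.8088 * 22.100 / 1000
Q = 15.683 MW


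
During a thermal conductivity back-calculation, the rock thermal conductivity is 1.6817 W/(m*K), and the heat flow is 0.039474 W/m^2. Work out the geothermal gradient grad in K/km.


grad = q / k * 1000
grad = 0.039474 / 1.6817 * 1000
grad = 23.47268 deg C/km
Convert: 23.47268 deg C/km * 1.0 = 23.473 K/km
grad = 23.473 K/km


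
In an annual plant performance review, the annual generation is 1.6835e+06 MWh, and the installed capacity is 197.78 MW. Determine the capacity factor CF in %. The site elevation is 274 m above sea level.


CF = E_a / (cap * 8760) * 100
CF = 1.6835e+06 / (197.78 * 8760) * 100
CF = 97.169 %


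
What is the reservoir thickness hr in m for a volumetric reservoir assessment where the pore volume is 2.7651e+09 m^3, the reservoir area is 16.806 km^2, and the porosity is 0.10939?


hr = Vp / (A * 1e6 * phi)
hr = 2.7651e+09 / (16.806 * 1e6 * 0.10939)
hr = 1504.1 m


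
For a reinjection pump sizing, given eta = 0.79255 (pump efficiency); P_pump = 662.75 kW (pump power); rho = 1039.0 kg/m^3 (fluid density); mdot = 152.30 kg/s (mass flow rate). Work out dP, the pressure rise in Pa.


dP = P_pump * rho * eta / mdot
dP = 662.75 * 1039.0 * 0.79255 / 152.30
dP = 3583.373 kPa
Convert: 3583.373 kPa * 1000.0 = 3.5834e+06 Pa
dP = 3.5834e+06 Pa


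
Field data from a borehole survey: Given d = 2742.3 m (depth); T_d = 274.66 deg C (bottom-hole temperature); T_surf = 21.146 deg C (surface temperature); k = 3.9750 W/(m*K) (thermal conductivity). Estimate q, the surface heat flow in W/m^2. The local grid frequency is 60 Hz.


Step 1: grad = (T_d - T_surf)/d * 1000 = (274.66 - 21.146)/2742.3 * 1000 = 92.44576 deg C/km
Step 2: q = k * grad / 1000 = 3.975 * 92.44576 / 1000 = 0.36747 W/m^2
q = 0.36747 W/m^2


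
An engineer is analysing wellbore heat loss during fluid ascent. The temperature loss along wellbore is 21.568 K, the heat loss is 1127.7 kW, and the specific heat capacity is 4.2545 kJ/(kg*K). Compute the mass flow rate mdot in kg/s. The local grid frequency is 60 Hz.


mdot = Q_loss / (cp * dT)
mdot = 1127.7 / (4.2545 * 21.568)
mdot = 12.290 kg/s


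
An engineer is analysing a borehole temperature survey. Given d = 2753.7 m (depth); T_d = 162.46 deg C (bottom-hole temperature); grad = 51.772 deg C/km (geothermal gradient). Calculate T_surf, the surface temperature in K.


T_surf = T_d - grad * d / 1000
T_surf = 162.46 - 51.772 * 2753.7 / 1000
T_surf = 19.89544 deg C
Convert to K: 19.89544 + 273.15 = 293.05 K
T_surf = 293.05 K


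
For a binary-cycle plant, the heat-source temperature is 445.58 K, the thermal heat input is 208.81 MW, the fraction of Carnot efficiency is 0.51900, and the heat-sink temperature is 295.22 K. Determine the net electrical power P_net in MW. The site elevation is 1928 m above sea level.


Step 1: eta = (1 - Tc/Th)*f = (1 - 295.22/445.58)*0.519 = 0.1751354
Step 2: P_net = eta * Q_in = 0.1751354 * 208.81 = 36.570 MW
P_net = 36.570 MW


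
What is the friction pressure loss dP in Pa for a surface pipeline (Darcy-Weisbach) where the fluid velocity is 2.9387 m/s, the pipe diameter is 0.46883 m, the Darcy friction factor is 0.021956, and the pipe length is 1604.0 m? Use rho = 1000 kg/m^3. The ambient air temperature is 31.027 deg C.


dP = f * (L/D) * (rho*vel^2/2) / 1000
dP = 0.021956 * (1604.0/0.46883) * (1000*2.9387^2/2) / 1000
dP = 324.3566 kPa
Convert: 324.3566 kPa * 1000.0 = 3.2436e+05 Pa
dP = 3.2436e+05 Pa


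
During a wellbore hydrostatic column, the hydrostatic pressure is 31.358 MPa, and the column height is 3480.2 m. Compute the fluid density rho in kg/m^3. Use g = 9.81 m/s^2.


rho = P * 1e6 / (g * h)
rho = 31.358 * 1e6 / (9.81 * 3480.2)
rho = 918.49 kg/m^3


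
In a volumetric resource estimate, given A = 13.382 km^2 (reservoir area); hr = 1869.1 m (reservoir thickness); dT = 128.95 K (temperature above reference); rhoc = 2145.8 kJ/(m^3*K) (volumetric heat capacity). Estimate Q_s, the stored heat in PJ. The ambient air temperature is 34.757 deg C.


Step 1: Vr = A*1e6*hr = 13.382*1e6*1869.1 = 2.501230e+10 m^3
Step 2: Q_s = Vr*rhoc*dT/1e12 = 2.501230e+10*2145.8*128.95/1e12 = 6920.9 PJ
Q_s = 6920.9 PJ


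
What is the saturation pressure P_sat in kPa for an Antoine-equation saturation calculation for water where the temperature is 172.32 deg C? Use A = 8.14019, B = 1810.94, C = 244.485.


P_sat = 10^(A - B/(C + T)) / 760 * 0.101325
P_sat = 10^(8.14019 - 1810.94/(244.485 + 172.32)) / 760 * 0.101325
P_sat = 0.8322992 MPa
Convert: 0.8322992 MPa * 1000.0 = 832.30 kPa
P_sat = 832.30 kPa


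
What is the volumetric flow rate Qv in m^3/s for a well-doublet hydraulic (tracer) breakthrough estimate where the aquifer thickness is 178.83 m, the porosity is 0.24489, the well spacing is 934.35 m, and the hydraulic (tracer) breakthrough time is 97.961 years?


Qv = pi*hr*phi*L^2 / (3*t_bt*365.25*86400)
Qv = pi*178.83*0.24489*934.35^2 / (3*97.961*365.25*86400)
Qv = 0.012951 m^3/s


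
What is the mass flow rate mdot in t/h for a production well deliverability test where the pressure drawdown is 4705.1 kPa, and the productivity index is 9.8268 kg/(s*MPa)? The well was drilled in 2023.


mdot = PI * dP / 1000
mdot = 9.8268 * 4705.1 / 1000
mdot = 46.23608 kg/s
Convert: 46.23608 kg/s * 3.6 = 166.45 t/h
mdot = 166.45 t/h


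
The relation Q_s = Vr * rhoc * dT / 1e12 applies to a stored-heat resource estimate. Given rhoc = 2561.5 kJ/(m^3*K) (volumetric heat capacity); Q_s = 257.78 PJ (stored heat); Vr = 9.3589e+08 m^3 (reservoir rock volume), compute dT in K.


dT = Q_s * 1e12 / (Vr * rhoc)
dT = 257.78 * 1e12 / (9.3589e+08 * 2561.5)
dT = 107.53 K


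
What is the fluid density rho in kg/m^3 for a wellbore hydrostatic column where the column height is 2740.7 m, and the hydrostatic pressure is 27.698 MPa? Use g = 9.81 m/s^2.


rho = P * 1e6 / (g * h)
rho = 27.698 * 1e6 / (9.81 * 2740.7)
rho = 1030.2 kg/m^3


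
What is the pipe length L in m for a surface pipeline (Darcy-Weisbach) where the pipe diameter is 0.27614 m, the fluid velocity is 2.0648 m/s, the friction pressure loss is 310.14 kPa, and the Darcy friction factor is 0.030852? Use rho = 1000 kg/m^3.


L = dP*1000*D / (f*rho*vel^2/2)
L = 310.14*1000*0.27614 / (0.030852*1000*2.0648^2/2)
L = 1302.2 m


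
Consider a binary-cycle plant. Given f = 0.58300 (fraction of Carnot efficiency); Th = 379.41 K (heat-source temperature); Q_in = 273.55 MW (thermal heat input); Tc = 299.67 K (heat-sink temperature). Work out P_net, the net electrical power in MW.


Step 1: eta = (1 - Tc/Th)*f = (1 - 299.67/379.41)*0.583 = 0.1225282
Step 2: P_net = eta * Q_in = 0.1225282 * 273.55 = 33.518 MW
P_net = 33.518 MW


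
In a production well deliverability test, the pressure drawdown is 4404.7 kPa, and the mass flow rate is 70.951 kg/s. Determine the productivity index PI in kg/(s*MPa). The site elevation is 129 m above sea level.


PI = mdot * 1000 / dP
PI = 70.951 * 1000 / 4404.7
PI = 16.108 kg/(s*MPa)


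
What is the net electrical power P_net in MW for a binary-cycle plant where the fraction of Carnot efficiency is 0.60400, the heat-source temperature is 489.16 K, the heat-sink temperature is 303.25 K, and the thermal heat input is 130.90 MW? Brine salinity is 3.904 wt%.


Step 1: eta = (1 - Tc/Th)*f = (1 - 303.25/489.16)*0.604 = 0.2295561
Step 2: P_net = eta * Q_in = 0.2295561 * 130.9 = 30.049 MW
P_net = 30.049 MW


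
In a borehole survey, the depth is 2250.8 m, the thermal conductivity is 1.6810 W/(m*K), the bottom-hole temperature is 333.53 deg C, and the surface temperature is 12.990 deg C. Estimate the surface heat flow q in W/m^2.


Step 1: grad = (T_d - T_surf)/d * 1000 = (333.53 - 12.99)/2250.8 * 1000 = 142.4116 deg C/km
Step 2: q = k * grad / 1000 = 1.681 * 142.4116 / 1000 = 0.23939 W/m^2
q = 0.23939 W/m^2


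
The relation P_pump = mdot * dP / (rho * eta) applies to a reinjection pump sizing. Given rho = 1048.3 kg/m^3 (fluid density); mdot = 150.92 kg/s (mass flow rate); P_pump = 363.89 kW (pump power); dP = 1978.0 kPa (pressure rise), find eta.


eta = mdot * dP / (rho * P_pump)
eta = 150.92 * 1978.0 / (1048.3 * 363.89)
eta = 0.78256


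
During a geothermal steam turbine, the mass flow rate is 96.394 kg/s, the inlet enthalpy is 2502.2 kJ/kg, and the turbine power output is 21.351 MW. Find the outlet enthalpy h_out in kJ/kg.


h_out = h_in - P * 1000 / mdot
h_out = 2502.2 - 21.351 * 1000 / 96.394
h_out = 2280.7 kJ/kg


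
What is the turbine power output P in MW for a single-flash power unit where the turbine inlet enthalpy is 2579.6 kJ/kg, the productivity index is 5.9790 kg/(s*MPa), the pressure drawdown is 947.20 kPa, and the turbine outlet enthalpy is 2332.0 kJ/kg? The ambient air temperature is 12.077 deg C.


Step 1: mdot = PI * dP / 1000 = 5.979 * 947.2 / 1000 = 5.663309 kg/s
Step 2: P = mdot*(h_in - h_out)/1000 = 5.663309*(2579.6 - 2332.0)/1000 = 1.4022 MW
P = 1.4022 MW


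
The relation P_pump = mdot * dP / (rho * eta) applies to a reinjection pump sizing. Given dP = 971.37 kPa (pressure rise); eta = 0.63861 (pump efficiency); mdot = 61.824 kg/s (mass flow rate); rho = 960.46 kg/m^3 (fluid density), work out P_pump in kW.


P_pump = mdot * dP / (rho * eta)
P_pump = 61.824 * 971.37 / (960.46 * 0.63861)
P_pump = 97.910 kW


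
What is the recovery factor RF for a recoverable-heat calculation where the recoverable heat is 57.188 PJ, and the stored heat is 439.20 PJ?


RF = Q_rec / Q_s
RF = 57.188 / 439.20
RF = 0.13021


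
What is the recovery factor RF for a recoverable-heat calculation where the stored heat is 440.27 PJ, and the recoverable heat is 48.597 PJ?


RF = Q_rec / Q_s
RF = 48.597 / 440.27
RF = 0.11038


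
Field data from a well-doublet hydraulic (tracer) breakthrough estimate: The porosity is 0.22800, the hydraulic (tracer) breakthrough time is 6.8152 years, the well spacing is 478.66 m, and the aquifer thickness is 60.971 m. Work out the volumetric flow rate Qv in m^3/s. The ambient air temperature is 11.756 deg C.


Qv = pi*hr*phi*L^2 / (3*t_bt*365.25*86400)
Qv = pi*60.971*0.22800*478.66^2 / (3*6.8152*365.25*86400)
Qv = 0.015508 m^3/s


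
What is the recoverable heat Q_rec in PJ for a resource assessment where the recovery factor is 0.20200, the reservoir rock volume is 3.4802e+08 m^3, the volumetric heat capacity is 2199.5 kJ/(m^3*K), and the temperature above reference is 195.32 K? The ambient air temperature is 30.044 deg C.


Step 1: Q_s = Vr*rhoc*dT/1e12 = 3.4802e+08*2199.5*195.32/1e12 = 149.5116 PJ
Step 2: Q_rec = Q_s * RF = 149.5116 * 0.202 = 30.201 PJ
Q_rec = 30.201 PJ


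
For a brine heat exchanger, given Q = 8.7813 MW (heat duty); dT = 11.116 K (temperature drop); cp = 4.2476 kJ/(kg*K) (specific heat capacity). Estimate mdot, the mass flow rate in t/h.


mdot = Q * 1000 / (cp * dT)
mdot = 8.7813 * 1000 / (4.2476 * 11.116)
mdot = 185.9802 kg/s
Convert: 185.9802 kg/s * 3.6 = 669.53 t/h
mdot = 669.53 t/h


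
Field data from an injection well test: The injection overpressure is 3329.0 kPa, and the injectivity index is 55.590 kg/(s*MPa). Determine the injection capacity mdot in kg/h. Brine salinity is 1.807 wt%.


mdot = II * dP / 1000
mdot = 55.590 * 3329.0 / 1000
mdot = 185.0591 kg/s
Convert: 185.0591 kg/s * 3600.0 = 6.6621e+05 kg/h
mdot = 6.6621e+05 kg/h


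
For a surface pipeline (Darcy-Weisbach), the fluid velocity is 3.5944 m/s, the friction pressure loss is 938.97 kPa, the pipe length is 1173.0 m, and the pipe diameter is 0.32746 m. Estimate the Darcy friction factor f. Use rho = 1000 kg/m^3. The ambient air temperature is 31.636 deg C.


f = dP*1000 / ((L/D)*(rho*vel^2/2))
f = 938.97*1000 / ((1173.0/0.32746)*(1000*3.5944^2/2))
f = 0.040578


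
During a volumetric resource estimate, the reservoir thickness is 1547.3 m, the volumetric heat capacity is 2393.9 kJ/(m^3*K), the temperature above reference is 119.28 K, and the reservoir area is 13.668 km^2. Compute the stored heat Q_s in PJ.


Step 1: Vr = A*1e6*hr = 13.668*1e6*1547.3 = 2.114850e+10 m^3
Step 2: Q_s = Vr*rhoc*dT/1e12 = 2.114850e+10*2393.9*119.28/1e12 = 6038.8 PJ
Q_s = 6038.8 PJ
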